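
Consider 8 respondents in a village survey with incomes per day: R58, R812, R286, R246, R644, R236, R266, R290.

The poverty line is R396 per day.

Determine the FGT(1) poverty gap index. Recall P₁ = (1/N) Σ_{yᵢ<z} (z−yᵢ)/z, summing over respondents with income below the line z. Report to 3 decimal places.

Below z: R58, R236, R246, R266, R286, R290 (q = 6 of N = 8).
Normalized shortfalls: (396−58)/396 = 0.8535; (396−236)/396 = 0.4040; (396−246)/396 = 0.3788; (396−266)/396 = 0.3283; (396−286)/396 = 0.2778; (396−290)/396 = 0.2677.
Sum of shortfalls = 2.510101; P₁ averages over all N: 2.510101 / 8 = 0.314.

0.314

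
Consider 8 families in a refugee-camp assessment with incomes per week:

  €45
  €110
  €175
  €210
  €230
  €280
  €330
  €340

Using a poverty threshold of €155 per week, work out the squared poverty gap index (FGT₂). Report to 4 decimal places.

0.0735

Incomes under z: €45, €110 (q = 2 of N = 8).
Gap ratios (z−y)/z: (155−45)/155 = 0.7097; (155−110)/155 = 0.2903.
Squared: 0.5036; 0.0843.
Sum = 0.587929; P₂ = 0.587929 / 8 = 0.0735.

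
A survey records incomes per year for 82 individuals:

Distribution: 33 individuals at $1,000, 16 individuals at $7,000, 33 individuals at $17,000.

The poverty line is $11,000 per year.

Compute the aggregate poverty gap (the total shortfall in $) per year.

Incomes under z: 33×$1,000, 16×$7,000 (q = 49 of N = 82).
Individual gaps: 33×(11000−1000) = 330000; 16×(11000−7000) = 64000.
Aggregate gap = $394,000.

$394,000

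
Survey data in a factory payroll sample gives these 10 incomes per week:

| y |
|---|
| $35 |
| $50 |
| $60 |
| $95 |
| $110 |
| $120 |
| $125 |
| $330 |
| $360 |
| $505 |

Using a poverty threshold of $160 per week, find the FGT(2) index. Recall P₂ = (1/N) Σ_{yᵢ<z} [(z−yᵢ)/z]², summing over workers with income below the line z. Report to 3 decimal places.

Poor units: $35, $50, $60, $95, $110, $120, $125 (q = 7 of N = 10).
Shortfall ratios: (160−35)/160 = 0.7812; (160−50)/160 = 0.6875; (160−60)/160 = 0.6250; (160−95)/160 = 0.4062; (160−110)/160 = 0.3125; (160−120)/160 = 0.2500; (160−125)/160 = 0.2188.
Squared: 0.6104; 0.4727; 0.3906; 0.1650; 0.0977; 0.0625; 0.0479.
Sum = 1.846680; P₂ = 1.846680 / 10 = 0.185.

0.185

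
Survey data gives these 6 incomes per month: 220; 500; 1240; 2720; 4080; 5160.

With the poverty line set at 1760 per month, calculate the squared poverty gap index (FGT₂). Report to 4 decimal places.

0.2276

Below z: 220, 500, 1240 (q = 3 of N = 6).
Shortfall ratios: (1760−220)/1760 = 0.8750; (1760−500)/1760 = 0.7159; (1760−1240)/1760 = 0.2955.
Squared: 0.7656; 0.5125; 0.0873.
Sum = 1.365444; P₂ = 1.365444 / 6 = 0.2276.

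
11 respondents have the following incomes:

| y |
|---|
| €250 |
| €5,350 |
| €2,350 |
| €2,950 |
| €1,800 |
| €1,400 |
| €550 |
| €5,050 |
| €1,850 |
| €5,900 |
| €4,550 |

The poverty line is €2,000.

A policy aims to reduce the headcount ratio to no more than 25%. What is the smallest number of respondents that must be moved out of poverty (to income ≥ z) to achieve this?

5 of the 11 respondents are poor, so H = 5/11 = 0.455.
A headcount ratio of at most 25% allows at most ⌊0.25 × 11⌋ = 2 poor respondents.
So at least 5 − 2 = 3 must be lifted.

3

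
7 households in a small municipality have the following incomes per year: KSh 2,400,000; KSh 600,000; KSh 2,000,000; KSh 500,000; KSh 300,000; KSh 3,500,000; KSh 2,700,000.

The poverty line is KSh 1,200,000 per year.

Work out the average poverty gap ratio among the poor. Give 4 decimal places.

0.6111

Poor units: KSh 300,000, KSh 500,000, KSh 600,000 (q = 3 of N = 7).
Shortfall ratios (z−y)/z: 0.7500, 0.5833, 0.5000; sum = 1.833333.
The income-gap ratio divides by q (the poor only): 1.833333 / 3 = 0.6111.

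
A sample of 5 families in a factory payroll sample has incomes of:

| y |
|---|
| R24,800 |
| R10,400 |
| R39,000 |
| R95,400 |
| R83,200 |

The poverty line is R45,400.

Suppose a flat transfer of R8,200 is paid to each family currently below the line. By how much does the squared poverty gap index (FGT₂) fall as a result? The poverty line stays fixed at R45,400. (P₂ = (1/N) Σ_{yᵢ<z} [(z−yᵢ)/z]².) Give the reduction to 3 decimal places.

0.079

Before: below the line — R10,400, R24,800, R39,000; squared poverty gap index (FGT₂) = 0.16402.
After the R8,200 transfer: below the line — R18,600, R33,000; squared poverty gap index (FGT₂) = 0.08461.
Reduction = 0.16402 − 0.08461 = 0.079.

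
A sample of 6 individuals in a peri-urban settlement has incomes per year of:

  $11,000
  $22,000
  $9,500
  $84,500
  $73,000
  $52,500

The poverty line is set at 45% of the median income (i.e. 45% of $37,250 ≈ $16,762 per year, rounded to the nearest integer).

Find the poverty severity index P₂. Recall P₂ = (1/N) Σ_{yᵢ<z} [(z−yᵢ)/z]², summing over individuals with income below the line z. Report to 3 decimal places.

Below z: $9,500, $11,000 (q = 2 of N = 6).
Shortfall ratios: (16762−9500)/16762 = 0.4332; (16762−11000)/16762 = 0.3438.
Squared: 0.1877; 0.1182.
Sum = 0.305865; P₂ = 0.305865 / 6 = 0.051.

0.051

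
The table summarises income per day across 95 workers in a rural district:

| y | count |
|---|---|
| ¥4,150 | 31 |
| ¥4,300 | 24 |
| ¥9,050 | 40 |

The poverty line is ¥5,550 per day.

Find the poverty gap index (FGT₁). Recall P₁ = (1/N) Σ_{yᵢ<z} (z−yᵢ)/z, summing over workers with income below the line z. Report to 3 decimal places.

Below the line: 31×¥4,150, 24×¥4,300 (q = 55 of N = 95).
Relative gaps: (5550−4150)/5550 = 0.2523 (×31); (5550−4300)/5550 = 0.2252 (×24).
Σ = 13.225225. Dividing by the full population N = 95 gives P₁ = 0.139.

0.139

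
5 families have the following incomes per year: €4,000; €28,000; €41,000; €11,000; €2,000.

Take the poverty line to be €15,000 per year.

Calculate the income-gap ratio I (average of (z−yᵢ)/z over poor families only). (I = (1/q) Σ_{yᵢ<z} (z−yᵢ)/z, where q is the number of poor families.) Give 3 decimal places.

Poor units: €2,000, €4,000, €11,000 (q = 3 of N = 5).
Relative gaps: 0.8667, 0.7333, 0.2667; sum = 1.866667.
The income-gap ratio divides by q (the poor only): 1.866667 / 3 = 0.622.

0.622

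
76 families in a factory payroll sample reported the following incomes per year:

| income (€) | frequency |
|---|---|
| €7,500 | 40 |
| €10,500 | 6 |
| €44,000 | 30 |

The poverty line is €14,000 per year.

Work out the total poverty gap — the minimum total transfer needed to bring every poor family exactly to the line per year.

Below z: 40×€7,500, 6×€10,500 (q = 46 of N = 76).
Individual gaps: 40×(14000−7500) = 260000; 6×(14000−10500) = 21000.
Aggregate gap = €281,000.

€281,000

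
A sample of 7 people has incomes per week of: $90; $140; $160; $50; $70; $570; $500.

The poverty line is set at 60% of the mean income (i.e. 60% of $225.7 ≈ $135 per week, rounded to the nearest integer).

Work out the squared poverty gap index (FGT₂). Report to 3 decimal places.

0.106

Poor units: $50, $70, $90 (q = 3 of N = 7).
Relative gaps: (135−50)/135 = 0.6296; (135−70)/135 = 0.4815; (135−90)/135 = 0.3333.
Squared: 0.3964; 0.2318; 0.1111.
Sum = 0.739369; P₂ = 0.739369 / 7 = 0.106.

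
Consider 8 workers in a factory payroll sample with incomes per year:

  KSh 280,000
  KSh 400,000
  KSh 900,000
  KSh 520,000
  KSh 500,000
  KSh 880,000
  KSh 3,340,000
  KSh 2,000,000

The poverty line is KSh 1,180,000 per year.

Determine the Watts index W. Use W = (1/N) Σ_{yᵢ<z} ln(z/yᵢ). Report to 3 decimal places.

Incomes under z: KSh 280,000, KSh 400,000, KSh 500,000, KSh 520,000, KSh 880,000, KSh 900,000 (q = 6 of N = 8).
Log shortfalls: ln(1180000/280000) = 1.4385; ln(1180000/400000) = 1.0818; ln(1180000/500000) = 0.8587; ln(1180000/520000) = 0.8194; ln(1180000/880000) = 0.2933; ln(1180000/900000) = 0.2709.
W = 4.762611 / 8 = 0.595.

0.595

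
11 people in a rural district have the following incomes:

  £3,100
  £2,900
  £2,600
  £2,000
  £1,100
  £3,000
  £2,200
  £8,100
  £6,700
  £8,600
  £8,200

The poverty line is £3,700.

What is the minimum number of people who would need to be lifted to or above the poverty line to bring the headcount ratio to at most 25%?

5

7 of the 11 people are poor, so H = 7/11 = 0.636.
A headcount ratio of at most 25% allows at most ⌊0.25 × 11⌋ = 2 poor people.
So at least 7 − 2 = 5 must be lifted.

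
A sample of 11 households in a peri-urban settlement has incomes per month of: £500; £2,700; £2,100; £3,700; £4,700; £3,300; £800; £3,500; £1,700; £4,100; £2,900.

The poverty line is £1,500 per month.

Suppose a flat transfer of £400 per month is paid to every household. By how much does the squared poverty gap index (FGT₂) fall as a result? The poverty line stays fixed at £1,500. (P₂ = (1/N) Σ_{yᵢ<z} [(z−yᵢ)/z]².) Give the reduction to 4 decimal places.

0.0420

Before: below the line — £500, £800; squared poverty gap index (FGT₂) = 0.060202.
After the £400 transfer: below the line — £900, £1,200; squared poverty gap index (FGT₂) = 0.018182.
Reduction = 0.060202 − 0.018182 = 0.0420.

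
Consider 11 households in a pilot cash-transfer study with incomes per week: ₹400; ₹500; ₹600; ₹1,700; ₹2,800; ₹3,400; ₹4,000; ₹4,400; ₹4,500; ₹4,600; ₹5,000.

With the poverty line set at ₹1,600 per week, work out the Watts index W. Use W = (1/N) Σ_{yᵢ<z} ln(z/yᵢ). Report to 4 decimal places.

0.3209

Incomes under z: ₹400, ₹500, ₹600 (q = 3 of N = 11).
Log gaps: ln(1600/400) = 1.3863; ln(1600/500) = 1.1632; ln(1600/600) = 0.9808.
W = 3.530274 / 11 = 0.3209.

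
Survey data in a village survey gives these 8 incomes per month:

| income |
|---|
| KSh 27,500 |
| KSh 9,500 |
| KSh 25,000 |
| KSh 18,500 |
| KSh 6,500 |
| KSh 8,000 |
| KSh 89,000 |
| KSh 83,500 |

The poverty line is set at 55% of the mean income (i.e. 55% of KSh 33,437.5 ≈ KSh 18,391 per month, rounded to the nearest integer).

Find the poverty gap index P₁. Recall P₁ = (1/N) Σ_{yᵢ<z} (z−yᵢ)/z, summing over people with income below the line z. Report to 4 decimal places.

0.2119

Below z: KSh 6,500, KSh 8,000, KSh 9,500 (q = 3 of N = 8).
Normalized shortfalls: (18391−6500)/18391 = 0.6466; (18391−8000)/18391 = 0.5650; (18391−9500)/18391 = 0.4834.
Σ = 1.695014. Dividing by the full population N = 8 gives P₁ = 0.2119.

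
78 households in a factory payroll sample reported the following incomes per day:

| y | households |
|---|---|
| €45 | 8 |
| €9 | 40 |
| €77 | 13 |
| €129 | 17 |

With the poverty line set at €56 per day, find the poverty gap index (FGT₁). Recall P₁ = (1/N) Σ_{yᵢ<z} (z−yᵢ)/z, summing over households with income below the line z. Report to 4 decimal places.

Poor units: 40×€9, 8×€45 (q = 48 of N = 78).
Normalized shortfalls: (56−9)/56 = 0.8393 (×40); (56−45)/56 = 0.1964 (×8).
Σ = 35.142857. Dividing by the full population N = 78 gives P₁ = 0.4505.

0.4505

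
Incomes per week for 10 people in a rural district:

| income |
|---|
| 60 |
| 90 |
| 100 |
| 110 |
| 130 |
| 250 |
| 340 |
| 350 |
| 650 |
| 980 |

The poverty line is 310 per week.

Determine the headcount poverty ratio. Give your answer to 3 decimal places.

0.600

6 of the 10 people have income below 310.
H = 6/10 = 0.600.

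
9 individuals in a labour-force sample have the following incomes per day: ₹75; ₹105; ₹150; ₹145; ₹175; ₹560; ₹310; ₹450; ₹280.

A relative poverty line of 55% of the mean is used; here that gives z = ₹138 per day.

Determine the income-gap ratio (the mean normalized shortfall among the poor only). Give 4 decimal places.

Below z: ₹75, ₹105 (q = 2 of N = 9).
Relative gaps: 0.4565, 0.2391; sum = 0.695652.
The income-gap ratio divides by q (the poor only): 0.695652 / 2 = 0.3478.

0.3478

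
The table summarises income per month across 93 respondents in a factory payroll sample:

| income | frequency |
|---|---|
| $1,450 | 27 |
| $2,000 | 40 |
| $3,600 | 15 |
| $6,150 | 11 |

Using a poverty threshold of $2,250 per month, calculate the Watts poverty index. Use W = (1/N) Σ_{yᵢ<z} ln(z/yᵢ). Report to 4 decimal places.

Below z: 27×$1,450, 40×$2,000 (q = 67 of N = 93).
ln(z/y) terms: ln(2250/1450) = 0.4394 (×27); ln(2250/2000) = 0.1178 (×40).
W = 16.574221 / 93 = 0.1782.

0.1782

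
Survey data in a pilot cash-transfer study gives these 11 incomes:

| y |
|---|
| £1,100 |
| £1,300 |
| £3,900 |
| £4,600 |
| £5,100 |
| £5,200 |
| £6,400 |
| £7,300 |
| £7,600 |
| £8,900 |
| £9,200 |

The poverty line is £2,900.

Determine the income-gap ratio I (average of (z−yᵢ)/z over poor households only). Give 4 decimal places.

Below z: £1,100, £1,300 (q = 2 of N = 11).
Shortfall ratios (z−y)/z: 0.6207, 0.5517; sum = 1.172414.
I averages over the q = 2 poor units only: 1.172414 / 2 = 0.5862.

0.5862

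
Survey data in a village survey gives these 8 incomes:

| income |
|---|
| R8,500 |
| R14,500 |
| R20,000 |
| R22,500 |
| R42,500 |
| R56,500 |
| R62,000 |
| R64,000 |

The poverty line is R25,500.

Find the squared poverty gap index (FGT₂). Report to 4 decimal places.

Below z: R8,500, R14,500, R20,000, R22,500 (q = 4 of N = 8).
Gap ratios (z−y)/z: (25500−8500)/25500 = 0.6667; (25500−14500)/25500 = 0.4314; (25500−20000)/25500 = 0.2157; (25500−22500)/25500 = 0.1176.
Squared: 0.4444; 0.1861; 0.0465; 0.0138.
Sum = 0.690888; P₂ = 0.690888 / 8 = 0.0864.

0.0864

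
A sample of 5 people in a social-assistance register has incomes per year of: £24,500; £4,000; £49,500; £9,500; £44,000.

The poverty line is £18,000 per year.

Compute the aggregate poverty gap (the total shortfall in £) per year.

£22,500

Below z: £4,000, £9,500 (q = 2 of N = 5).
Individual gaps: 18000−4000 = 14000; 18000−9500 = 8500.
Aggregate gap = £22,500.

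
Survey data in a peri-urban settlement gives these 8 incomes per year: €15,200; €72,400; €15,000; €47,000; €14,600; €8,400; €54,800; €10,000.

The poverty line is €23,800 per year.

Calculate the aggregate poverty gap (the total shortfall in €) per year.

€55,800

Poor units: €8,400, €10,000, €14,600, €15,000, €15,200 (q = 5 of N = 8).
Individual gaps: 23800−8400 = 15400; 23800−10000 = 13800; 23800−14600 = 9200; 23800−15000 = 8800; 23800−15200 = 8600.
Aggregate gap = €55,800.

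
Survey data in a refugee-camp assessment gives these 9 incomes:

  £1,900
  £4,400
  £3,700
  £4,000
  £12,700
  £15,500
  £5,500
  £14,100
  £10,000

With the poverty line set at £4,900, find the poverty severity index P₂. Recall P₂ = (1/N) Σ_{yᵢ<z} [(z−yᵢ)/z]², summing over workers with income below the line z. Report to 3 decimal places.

Incomes under z: £1,900, £3,700, £4,000, £4,400 (q = 4 of N = 9).
Normalized shortfalls: (4900−1900)/4900 = 0.6122; (4900−3700)/4900 = 0.2449; (4900−4000)/4900 = 0.1837; (4900−4400)/4900 = 0.1020.
Squared: 0.3748; 0.0600; 0.0337; 0.0104.
Sum = 0.478967; P₂ = 0.478967 / 9 = 0.053.

0.053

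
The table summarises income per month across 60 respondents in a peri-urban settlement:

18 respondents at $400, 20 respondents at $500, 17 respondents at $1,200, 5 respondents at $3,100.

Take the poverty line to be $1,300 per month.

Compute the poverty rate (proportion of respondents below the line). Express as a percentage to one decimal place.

91.7%

55 of the 60 respondents have income below $1,300.
H = 55/60 = 91.7%.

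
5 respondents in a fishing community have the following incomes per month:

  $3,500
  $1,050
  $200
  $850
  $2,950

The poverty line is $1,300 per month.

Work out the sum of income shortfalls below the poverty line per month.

Below z: $200, $850, $1,050 (q = 3 of N = 5).
Individual gaps: 1300−200 = 1100; 1300−850 = 450; 1300−1050 = 250.
Aggregate gap = $1,800.

$1,800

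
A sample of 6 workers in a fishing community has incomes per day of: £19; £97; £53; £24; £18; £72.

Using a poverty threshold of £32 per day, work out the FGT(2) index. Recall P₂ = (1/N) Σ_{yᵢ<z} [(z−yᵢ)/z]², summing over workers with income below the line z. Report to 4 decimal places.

0.0698

Below z: £18, £19, £24 (q = 3 of N = 6).
Normalized shortfalls: (32−18)/32 = 0.4375; (32−19)/32 = 0.4062; (32−24)/32 = 0.2500.
Squared: 0.1914; 0.1650; 0.0625.
Sum = 0.418945; P₂ = 0.418945 / 6 = 0.0698.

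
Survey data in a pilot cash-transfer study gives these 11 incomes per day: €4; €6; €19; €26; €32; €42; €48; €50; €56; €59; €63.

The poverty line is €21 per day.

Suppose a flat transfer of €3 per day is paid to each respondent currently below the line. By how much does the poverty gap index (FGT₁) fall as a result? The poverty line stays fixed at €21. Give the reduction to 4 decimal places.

Before: below the line — €4, €6, €19; poverty gap index (FGT₁) = 0.147186.
After the €3 transfer: below the line — €7, €9; poverty gap index (FGT₁) = 0.112554.
Reduction = 0.147186 − 0.112554 = 0.0346.

0.0346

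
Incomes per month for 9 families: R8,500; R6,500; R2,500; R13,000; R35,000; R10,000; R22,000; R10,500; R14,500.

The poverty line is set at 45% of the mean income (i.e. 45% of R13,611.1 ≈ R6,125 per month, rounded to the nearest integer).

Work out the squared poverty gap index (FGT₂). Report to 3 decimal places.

Poor units: R2,500 (q = 1 of N = 9).
Shortfall ratios: (6125−2500)/6125 = 0.5918.
Squared: 0.3503.
Sum = 0.350271; P₂ = 0.350271 / 9 = 0.039.

0.039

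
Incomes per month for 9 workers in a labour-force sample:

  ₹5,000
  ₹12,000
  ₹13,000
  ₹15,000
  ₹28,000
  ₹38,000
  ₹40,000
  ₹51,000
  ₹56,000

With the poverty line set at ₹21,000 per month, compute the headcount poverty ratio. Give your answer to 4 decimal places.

4 of the 9 workers have income below ₹21,000.
H = 4/9 = 0.4444.

0.4444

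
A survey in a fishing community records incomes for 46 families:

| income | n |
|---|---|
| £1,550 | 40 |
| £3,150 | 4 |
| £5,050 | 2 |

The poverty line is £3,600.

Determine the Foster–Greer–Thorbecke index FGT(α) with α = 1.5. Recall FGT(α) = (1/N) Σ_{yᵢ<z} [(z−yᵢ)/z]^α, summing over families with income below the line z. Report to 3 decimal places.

0.378

Incomes under z: 40×£1,550, 4×£3,150 (q = 44 of N = 46).
Gap ratios (z−y)/z: (3600−1550)/3600 = 0.5694 (×40); (3600−3150)/3600 = 0.1250 (×4).
Raised to α = 1.5: 0.42971 (×40); 0.04419 (×4).
Sum = 17.365239; FGT(1.5) = 17.365239 / 46 = 0.378.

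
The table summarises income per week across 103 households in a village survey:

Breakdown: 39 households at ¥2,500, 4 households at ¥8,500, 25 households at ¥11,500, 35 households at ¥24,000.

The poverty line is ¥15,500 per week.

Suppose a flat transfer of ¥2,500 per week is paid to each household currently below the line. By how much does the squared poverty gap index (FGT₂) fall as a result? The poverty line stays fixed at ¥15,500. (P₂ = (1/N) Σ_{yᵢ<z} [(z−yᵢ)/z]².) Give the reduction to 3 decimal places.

Before: below the line — 39×¥2,500, 4×¥8,500, 25×¥11,500; squared poverty gap index (FGT₂) = 0.29043.
After the ¥2,500 transfer: below the line — 39×¥5,000, 4×¥11,000, 25×¥14,000; squared poverty gap index (FGT₂) = 0.17930.
Reduction = 0.29043 − 0.17930 = 0.111.

0.111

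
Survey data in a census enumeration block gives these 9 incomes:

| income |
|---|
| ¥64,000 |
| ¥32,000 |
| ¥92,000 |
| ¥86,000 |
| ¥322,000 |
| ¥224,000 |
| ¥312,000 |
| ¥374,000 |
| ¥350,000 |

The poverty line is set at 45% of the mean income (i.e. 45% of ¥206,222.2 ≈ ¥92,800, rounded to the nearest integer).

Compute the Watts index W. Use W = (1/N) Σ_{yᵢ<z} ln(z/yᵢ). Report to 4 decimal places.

Below z: ¥32,000, ¥64,000, ¥86,000, ¥92,000 (q = 4 of N = 9).
Log gaps: ln(92800/32000) = 1.0647; ln(92800/64000) = 0.3716; ln(92800/86000) = 0.0761; ln(92800/92000) = 0.0087.
W = 1.521032 / 9 = 0.1690.

0.1690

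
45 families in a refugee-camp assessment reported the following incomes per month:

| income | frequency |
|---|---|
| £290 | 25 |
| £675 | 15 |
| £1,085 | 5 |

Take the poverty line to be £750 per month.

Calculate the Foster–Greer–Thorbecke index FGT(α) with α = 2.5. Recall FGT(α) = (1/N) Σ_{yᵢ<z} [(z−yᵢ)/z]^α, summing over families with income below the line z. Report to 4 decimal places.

Poor units: 25×£290, 15×£675 (q = 40 of N = 45).
Shortfall ratios: (750−290)/750 = 0.6133 (×25); (750−675)/750 = 0.1000 (×15).
Raised to α = 2.5: 0.29461 (×25); 0.00316 (×15).
Sum = 7.412581; FGT(2.5) = 7.412581 / 45 = 0.1647.

0.1647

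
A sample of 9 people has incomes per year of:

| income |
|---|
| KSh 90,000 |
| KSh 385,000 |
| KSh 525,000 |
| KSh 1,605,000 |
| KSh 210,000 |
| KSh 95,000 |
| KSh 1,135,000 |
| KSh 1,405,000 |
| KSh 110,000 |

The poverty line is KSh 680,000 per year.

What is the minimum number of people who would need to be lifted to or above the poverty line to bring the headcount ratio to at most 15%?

5

6 of the 9 people are poor, so H = 6/9 = 0.667.
A headcount ratio of at most 15% allows at most ⌊0.15 × 9⌋ = 1 poor people.
So at least 6 − 1 = 5 must be lifted.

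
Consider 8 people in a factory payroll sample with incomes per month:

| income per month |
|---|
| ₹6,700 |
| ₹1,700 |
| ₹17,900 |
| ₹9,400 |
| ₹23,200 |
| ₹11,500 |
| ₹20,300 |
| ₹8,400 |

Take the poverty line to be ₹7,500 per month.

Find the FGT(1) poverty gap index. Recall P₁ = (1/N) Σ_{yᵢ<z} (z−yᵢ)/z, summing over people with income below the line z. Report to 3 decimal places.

Poor units: ₹1,700, ₹6,700 (q = 2 of N = 8).
Shortfall ratios: (7500−1700)/7500 = 0.7733; (7500−6700)/7500 = 0.1067.
Sum of shortfalls = 0.880000; P₁ averages over all N: 0.880000 / 8 = 0.110.

0.110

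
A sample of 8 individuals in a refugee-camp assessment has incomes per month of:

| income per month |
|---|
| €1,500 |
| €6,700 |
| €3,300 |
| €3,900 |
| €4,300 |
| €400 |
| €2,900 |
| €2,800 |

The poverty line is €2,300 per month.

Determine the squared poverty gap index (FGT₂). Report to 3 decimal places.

Incomes under z: €400, €1,500 (q = 2 of N = 8).
Shortfall ratios: (2300−400)/2300 = 0.8261; (2300−1500)/2300 = 0.3478.
Squared: 0.6824; 0.1210.
Sum = 0.803403; P₂ = 0.803403 / 8 = 0.100.

0.100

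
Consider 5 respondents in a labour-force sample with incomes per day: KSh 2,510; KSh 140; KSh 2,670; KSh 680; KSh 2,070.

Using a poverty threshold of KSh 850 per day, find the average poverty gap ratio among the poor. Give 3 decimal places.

Poor units: KSh 140, KSh 680 (q = 2 of N = 5).
Relative gaps: 0.8353, 0.2000; sum = 1.035294.
I averages over the q = 2 poor units only: 1.035294 / 2 = 0.518.

0.518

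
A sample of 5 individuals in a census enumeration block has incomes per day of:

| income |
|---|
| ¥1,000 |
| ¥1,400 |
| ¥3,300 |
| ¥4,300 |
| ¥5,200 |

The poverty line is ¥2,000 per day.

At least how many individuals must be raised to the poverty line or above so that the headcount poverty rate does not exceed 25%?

Currently q = 2 of N = 5 are below the line (H = 0.400).
A headcount ratio of at most 25% allows at most ⌊0.25 × 5⌋ = 1 poor individuals.
So at least 2 − 1 = 1 must be lifted.

1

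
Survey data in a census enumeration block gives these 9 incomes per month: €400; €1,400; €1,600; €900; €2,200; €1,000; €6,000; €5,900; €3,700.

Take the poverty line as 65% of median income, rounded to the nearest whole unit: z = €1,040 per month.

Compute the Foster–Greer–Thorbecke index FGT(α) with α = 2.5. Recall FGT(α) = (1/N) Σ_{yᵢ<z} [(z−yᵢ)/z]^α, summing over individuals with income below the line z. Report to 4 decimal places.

0.0338

Poor units: €400, €900, €1,000 (q = 3 of N = 9).
Shortfall ratios: (1040−400)/1040 = 0.6154; (1040−900)/1040 = 0.1346; (1040−1000)/1040 = 0.0385.
Raised to α = 2.5: 0.29708; 0.00665; 0.00029.
Sum = 0.304014; FGT(2.5) = 0.304014 / 9 = 0.0338.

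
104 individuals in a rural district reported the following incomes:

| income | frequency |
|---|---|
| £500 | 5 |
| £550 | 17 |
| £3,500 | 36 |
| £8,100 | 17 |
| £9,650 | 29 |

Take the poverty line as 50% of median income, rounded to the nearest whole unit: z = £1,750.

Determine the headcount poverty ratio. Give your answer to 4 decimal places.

22 of the 104 individuals have income below £1,750.
H = 22/104 = 0.2115.

0.2115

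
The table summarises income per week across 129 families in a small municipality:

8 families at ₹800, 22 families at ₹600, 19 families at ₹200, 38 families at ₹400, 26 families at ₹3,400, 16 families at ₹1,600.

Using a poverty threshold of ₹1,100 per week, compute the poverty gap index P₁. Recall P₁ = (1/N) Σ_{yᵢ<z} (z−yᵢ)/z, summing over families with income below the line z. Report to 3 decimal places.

0.402

Below the line: 19×₹200, 38×₹400, 22×₹600, 8×₹800 (q = 87 of N = 129).
Normalized shortfalls: (1100−200)/1100 = 0.8182 (×19); (1100−400)/1100 = 0.6364 (×38); (1100−600)/1100 = 0.4545 (×22); (1100−800)/1100 = 0.2727 (×8).
Sum of shortfalls = 51.909091; P₁ averages over all N: 51.909091 / 129 = 0.402.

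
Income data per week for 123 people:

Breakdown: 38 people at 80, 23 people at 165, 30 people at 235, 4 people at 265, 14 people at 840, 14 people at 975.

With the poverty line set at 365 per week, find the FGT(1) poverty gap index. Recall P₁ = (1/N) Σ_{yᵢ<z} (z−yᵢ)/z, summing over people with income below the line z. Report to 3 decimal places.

0.439

Incomes under z: 38×80, 23×165, 30×235, 4×265 (q = 95 of N = 123).
Normalized shortfalls: (365−80)/365 = 0.7808 (×38); (365−165)/365 = 0.5479 (×23); (365−235)/365 = 0.3562 (×30); (365−265)/365 = 0.2740 (×4).
Σ = 54.054795. Dividing by the full population N = 123 gives P₁ = 0.439.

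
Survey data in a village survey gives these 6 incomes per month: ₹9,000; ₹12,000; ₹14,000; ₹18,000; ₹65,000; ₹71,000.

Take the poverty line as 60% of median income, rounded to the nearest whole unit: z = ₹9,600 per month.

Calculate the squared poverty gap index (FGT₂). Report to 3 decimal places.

0.001

Below z: ₹9,000 (q = 1 of N = 6).
Gap ratios (z−y)/z: (9600−9000)/9600 = 0.0625.
Squared: 0.0039.
Sum = 0.003906; P₂ = 0.003906 / 6 = 0.001.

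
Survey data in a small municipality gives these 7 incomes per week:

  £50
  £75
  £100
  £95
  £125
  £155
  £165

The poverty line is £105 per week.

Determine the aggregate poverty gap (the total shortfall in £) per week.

£100

Below z: £50, £75, £95, £100 (q = 4 of N = 7).
Individual gaps: 105−50 = 55; 105−75 = 30; 105−95 = 10; 105−100 = 5.
Aggregate gap = £100.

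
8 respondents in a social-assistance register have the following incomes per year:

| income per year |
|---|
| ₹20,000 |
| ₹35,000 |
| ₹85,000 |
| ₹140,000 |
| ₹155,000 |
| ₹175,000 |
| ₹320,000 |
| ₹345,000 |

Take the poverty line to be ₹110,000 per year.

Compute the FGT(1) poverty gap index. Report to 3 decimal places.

Poor units: ₹20,000, ₹35,000, ₹85,000 (q = 3 of N = 8).
Normalized shortfalls: (110000−20000)/110000 = 0.8182; (110000−35000)/110000 = 0.6818; (110000−85000)/110000 = 0.2273.
Σ = 1.727273. Dividing by the full population N = 8 gives P₁ = 0.216.

0.216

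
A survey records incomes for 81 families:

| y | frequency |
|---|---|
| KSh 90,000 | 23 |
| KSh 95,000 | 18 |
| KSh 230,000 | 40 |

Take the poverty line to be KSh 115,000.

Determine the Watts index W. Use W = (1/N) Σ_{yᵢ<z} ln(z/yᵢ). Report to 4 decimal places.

Poor units: 23×KSh 90,000, 18×KSh 95,000 (q = 41 of N = 81).
ln(z/y) terms: ln(115000/90000) = 0.2451 (×23); ln(115000/95000) = 0.1911 (×18).
W = 9.076811 / 81 = 0.1121.

0.1121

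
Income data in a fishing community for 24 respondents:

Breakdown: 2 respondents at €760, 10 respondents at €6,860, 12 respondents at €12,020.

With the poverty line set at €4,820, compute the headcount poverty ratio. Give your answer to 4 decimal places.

2 of the 24 respondents have income below €4,820.
H = 2/24 = 0.0833.

0.0833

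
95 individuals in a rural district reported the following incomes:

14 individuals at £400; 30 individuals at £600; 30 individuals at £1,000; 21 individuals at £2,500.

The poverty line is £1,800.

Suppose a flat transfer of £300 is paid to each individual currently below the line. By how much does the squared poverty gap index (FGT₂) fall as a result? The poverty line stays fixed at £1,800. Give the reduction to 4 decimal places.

0.1335

Before: below the line — 14×£400, 30×£600, 30×£1,000; squared poverty gap index (FGT₂) = 0.291878.
After the £300 transfer: below the line — 14×£700, 30×£900, 30×£1,300; squared poverty gap index (FGT₂) = 0.158350.
Reduction = 0.291878 − 0.158350 = 0.1335.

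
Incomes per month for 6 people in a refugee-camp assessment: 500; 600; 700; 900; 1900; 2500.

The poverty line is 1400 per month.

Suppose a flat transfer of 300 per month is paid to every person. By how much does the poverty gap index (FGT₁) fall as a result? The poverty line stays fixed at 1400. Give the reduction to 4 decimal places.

0.1429

Before: below the line — 500, 600, 700, 900; poverty gap index (FGT₁) = 0.345238.
After the 300 transfer: below the line — 800, 900, 1000, 1200; poverty gap index (FGT₁) = 0.202381.
Reduction = 0.345238 − 0.202381 = 0.1429.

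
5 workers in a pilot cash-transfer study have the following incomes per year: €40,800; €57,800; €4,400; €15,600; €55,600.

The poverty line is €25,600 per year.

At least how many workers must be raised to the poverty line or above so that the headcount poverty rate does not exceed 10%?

2

2 of the 5 workers are poor, so H = 2/5 = 0.400.
A headcount ratio of at most 10% allows at most ⌊0.10 × 5⌋ = 0 poor workers.
So at least 2 − 0 = 2 must be lifted.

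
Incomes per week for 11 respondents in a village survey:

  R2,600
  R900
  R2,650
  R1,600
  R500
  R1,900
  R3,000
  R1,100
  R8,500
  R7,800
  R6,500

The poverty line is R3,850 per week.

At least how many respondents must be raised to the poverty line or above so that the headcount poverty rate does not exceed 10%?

8 of the 11 respondents are poor, so H = 8/11 = 0.727.
A headcount ratio of at most 10% allows at most ⌊0.10 × 11⌋ = 1 poor respondents.
So at least 8 − 1 = 7 must be lifted.

7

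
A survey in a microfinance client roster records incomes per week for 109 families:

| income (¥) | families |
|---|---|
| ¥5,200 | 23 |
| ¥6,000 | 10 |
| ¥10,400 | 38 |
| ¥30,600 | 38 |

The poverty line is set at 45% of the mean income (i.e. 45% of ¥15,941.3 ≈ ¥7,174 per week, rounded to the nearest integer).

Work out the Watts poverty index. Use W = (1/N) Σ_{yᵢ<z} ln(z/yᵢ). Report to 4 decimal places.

Below the line: 23×¥5,200, 10×¥6,000 (q = 33 of N = 109).
ln(z/y) terms: ln(7174/5200) = 0.3218 (×23); ln(7174/6000) = 0.1787 (×10).
W = 9.188548 / 109 = 0.0843.

0.0843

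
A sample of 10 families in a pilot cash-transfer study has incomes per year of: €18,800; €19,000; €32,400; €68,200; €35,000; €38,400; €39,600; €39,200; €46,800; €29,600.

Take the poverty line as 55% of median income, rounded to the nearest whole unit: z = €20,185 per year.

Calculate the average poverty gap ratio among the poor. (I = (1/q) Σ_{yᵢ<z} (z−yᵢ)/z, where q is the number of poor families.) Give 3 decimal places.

0.064

Below the line: €18,800, €19,000 (q = 2 of N = 10).
Shortfall ratios (z−y)/z: 0.0686, 0.0587; sum = 0.127322.
I averages over the q = 2 poor units only: 0.127322 / 2 = 0.064.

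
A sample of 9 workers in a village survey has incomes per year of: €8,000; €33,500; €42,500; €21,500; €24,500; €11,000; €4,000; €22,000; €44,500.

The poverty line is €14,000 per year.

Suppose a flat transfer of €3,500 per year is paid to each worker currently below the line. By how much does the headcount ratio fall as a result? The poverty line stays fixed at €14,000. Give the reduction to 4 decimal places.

0.1111

Before: below the line — €4,000, €8,000, €11,000; headcount ratio = 0.333333.
After the €3,500 transfer: below the line — €7,500, €11,500; headcount ratio = 0.222222.
Reduction = 0.333333 − 0.222222 = 0.1111.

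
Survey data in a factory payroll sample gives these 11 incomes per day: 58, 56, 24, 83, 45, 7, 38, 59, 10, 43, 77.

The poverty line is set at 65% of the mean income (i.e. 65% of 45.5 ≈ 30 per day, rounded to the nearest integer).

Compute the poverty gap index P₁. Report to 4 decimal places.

0.1485

Poor units: 7, 10, 24 (q = 3 of N = 11).
Gap ratios (z−y)/z: (30−7)/30 = 0.7667; (30−10)/30 = 0.6667; (30−24)/30 = 0.2000.
Σ = 1.633333. Dividing by the full population N = 11 gives P₁ = 0.1485.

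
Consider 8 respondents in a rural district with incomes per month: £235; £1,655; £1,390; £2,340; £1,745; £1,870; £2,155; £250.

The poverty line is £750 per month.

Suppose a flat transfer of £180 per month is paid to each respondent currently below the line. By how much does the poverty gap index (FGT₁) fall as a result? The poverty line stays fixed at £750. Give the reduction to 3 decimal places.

0.060

Before: below the line — £235, £250; poverty gap index (FGT₁) = 0.16917.
After the £180 transfer: below the line — £415, £430; poverty gap index (FGT₁) = 0.10917.
Reduction = 0.16917 − 0.10917 = 0.060.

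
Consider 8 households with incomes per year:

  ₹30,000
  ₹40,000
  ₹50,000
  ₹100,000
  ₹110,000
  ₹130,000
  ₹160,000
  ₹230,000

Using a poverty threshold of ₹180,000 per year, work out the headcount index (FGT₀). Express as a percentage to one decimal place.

87.5%

7 of the 8 households have income below ₹180,000.
H = 7/8 = 87.5%.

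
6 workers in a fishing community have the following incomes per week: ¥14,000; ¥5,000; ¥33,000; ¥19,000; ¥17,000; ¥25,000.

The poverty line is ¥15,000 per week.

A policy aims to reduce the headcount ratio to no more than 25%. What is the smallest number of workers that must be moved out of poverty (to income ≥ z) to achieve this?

Currently q = 2 of N = 6 are below the line (H = 0.333).
A headcount ratio of at most 25% allows at most ⌊0.25 × 6⌋ = 1 poor workers.
So at least 2 − 1 = 1 must be lifted.

1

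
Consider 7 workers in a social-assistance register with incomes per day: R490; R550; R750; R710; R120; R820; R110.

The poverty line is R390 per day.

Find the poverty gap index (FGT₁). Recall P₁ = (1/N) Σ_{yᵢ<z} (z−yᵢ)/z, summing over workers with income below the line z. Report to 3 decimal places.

0.201

Poor units: R110, R120 (q = 2 of N = 7).
Normalized shortfalls: (390−110)/390 = 0.7179; (390−120)/390 = 0.6923.
Sum of shortfalls = 1.410256; P₁ averages over all N: 1.410256 / 7 = 0.201.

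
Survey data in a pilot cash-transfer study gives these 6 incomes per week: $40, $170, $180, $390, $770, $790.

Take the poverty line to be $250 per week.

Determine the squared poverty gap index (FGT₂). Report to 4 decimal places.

0.1477

Poor units: $40, $170, $180 (q = 3 of N = 6).
Gap ratios (z−y)/z: (250−40)/250 = 0.8400; (250−170)/250 = 0.3200; (250−180)/250 = 0.2800.
Squared: 0.7056; 0.1024; 0.0784.
Sum = 0.886400; P₂ = 0.886400 / 6 = 0.1477.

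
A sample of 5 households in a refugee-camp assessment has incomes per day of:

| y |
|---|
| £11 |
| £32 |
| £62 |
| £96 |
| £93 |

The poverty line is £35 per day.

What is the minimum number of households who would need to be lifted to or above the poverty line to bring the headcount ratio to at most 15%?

Currently q = 2 of N = 5 are below the line (H = 0.400).
A headcount ratio of at most 15% allows at most ⌊0.15 × 5⌋ = 0 poor households.
So at least 2 − 0 = 2 must be lifted.

2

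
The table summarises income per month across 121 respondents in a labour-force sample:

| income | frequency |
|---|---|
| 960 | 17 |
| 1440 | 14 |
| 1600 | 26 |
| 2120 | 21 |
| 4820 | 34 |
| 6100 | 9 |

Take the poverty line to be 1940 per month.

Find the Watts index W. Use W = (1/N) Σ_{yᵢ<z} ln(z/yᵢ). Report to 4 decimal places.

0.1747

Below z: 17×960, 14×1440, 26×1600 (q = 57 of N = 121).
Log shortfalls: ln(1940/960) = 0.7035 (×17); ln(1940/1440) = 0.2980 (×14); ln(1940/1600) = 0.1927 (×26).
W = 21.142090 / 121 = 0.1747.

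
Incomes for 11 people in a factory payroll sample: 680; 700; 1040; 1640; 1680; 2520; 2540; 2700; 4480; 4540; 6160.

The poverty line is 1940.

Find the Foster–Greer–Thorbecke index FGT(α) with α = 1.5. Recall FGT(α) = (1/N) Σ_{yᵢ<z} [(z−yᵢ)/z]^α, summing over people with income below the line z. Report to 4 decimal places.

Incomes under z: 680, 700, 1040, 1640, 1680 (q = 5 of N = 11).
Gap ratios (z−y)/z: (1940−680)/1940 = 0.6495; (1940−700)/1940 = 0.6392; (1940−1040)/1940 = 0.4639; (1940−1640)/1940 = 0.1546; (1940−1680)/1940 = 0.1340.
Raised to α = 1.5: 0.52342; 0.51101; 0.31598; 0.06081; 0.04906.
Sum = 1.460289; FGT(1.5) = 1.460289 / 11 = 0.1328.

0.1328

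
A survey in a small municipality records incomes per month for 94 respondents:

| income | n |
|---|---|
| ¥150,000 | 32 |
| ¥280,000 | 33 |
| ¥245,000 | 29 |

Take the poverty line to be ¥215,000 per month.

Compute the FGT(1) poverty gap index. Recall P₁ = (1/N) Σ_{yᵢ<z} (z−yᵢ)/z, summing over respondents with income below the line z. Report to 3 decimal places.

Poor units: 32×¥150,000 (q = 32 of N = 94).
Shortfall ratios: (215000−150000)/215000 = 0.3023 (×32).
Sum of shortfalls = 9.674419; P₁ averages over all N: 9.674419 / 94 = 0.103.

0.103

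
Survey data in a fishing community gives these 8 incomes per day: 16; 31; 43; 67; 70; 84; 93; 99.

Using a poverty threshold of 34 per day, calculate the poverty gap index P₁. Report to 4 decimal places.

Below z: 16, 31 (q = 2 of N = 8).
Gap ratios (z−y)/z: (34−16)/34 = 0.5294; (34−31)/34 = 0.0882.
Σ = 0.617647. Dividing by the full population N = 8 gives P₁ = 0.0772.

0.0772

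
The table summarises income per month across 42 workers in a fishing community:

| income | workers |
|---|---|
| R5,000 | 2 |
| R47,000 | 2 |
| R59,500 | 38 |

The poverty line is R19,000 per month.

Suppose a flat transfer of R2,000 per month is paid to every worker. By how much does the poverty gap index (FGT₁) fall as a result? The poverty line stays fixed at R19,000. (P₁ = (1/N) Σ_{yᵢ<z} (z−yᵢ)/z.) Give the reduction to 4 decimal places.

Before: below the line — 2×R5,000; poverty gap index (FGT₁) = 0.035088.
After the R2,000 transfer: below the line — 2×R7,000; poverty gap index (FGT₁) = 0.030075.
Reduction = 0.035088 − 0.030075 = 0.0050.

0.0050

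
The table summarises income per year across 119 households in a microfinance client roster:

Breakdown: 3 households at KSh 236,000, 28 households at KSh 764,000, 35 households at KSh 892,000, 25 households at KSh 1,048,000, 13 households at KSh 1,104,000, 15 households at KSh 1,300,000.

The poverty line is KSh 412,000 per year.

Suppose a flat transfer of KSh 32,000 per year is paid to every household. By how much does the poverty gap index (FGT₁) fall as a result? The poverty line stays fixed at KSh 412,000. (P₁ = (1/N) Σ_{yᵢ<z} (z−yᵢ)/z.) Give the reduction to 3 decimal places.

0.002

Before: below the line — 3×KSh 236,000; poverty gap index (FGT₁) = 0.01077.
After the KSh 32,000 transfer: below the line — 3×KSh 268,000; poverty gap index (FGT₁) = 0.00881.
Reduction = 0.01077 − 0.00881 = 0.002.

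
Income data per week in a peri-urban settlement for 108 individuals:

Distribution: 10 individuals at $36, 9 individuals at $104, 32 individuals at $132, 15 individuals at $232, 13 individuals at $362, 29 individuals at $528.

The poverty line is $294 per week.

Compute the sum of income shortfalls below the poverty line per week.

Below z: 10×$36, 9×$104, 32×$132, 15×$232 (q = 66 of N = 108).
Individual gaps: 10×(294−36) = 2580; 9×(294−104) = 1710; 32×(294−132) = 5184; 15×(294−232) = 930.
Aggregate gap = $10,404.

$10,404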